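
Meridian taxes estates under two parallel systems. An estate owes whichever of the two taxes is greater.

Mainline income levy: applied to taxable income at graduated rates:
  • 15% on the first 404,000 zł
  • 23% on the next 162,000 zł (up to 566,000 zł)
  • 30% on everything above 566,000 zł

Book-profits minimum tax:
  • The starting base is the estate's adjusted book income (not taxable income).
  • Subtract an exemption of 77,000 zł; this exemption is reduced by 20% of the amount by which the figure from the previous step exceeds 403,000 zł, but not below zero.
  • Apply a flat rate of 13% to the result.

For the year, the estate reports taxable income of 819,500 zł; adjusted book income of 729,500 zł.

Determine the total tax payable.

Mainline income levy:
  404,000 zł × 15% = 60,600 zł
  162,000 zł × 23% = 37,260 zł
  253,500 zł × 30% = 76,050 zł
  → 173,910 zł

Book-profits minimum tax:
  Base (adjusted book income): 729,500 zł
  Exemption: 77,000 zł − 20% × (729,500 zł − 403,000 zł) = 77,000 zł − 65,300 zł = 11,700 zł
  Base: 729,500 zł − 11,700 zł = 717,800 zł
  717,800 zł × 13% = 93,314 zł

173,910 zł > 93,314 zł, so the mainline income levy governs.

173,910 zł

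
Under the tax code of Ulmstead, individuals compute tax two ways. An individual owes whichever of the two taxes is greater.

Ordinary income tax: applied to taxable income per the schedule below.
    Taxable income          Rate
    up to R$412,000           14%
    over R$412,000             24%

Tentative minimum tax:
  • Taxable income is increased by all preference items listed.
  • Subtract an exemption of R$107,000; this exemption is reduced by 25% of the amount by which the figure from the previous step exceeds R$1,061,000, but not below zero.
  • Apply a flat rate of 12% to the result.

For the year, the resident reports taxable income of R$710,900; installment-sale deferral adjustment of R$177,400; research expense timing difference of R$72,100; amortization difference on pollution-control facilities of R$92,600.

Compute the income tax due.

R$129,416

Tentative minimum tax:
  Adjusted income: R$710,900 + R$177,400 + R$72,100 + R$92,600 = R$1,053,000
  Exemption: R$1,053,000 ≤ R$1,061,000, so full R$107,000 applies
  Base: R$1,053,000 − R$107,000 = R$946,000
  R$946,000 × 12% = R$113,520

Ordinary income tax:
  R$412,000 × 14% = R$57,680
  R$298,900 × 24% = R$71,736
  → R$129,416

R$129,416 > R$113,520, so the ordinary income tax governs.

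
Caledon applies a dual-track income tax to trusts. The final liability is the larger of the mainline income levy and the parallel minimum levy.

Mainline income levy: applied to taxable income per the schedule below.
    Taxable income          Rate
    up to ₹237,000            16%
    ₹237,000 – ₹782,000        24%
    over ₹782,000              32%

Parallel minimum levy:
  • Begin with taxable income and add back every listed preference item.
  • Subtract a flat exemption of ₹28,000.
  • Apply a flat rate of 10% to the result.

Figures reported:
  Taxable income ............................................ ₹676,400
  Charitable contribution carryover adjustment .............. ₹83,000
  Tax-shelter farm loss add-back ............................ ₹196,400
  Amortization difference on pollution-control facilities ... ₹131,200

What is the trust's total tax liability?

₹143,376

Mainline income levy:
  ₹237,000 × 16% = ₹37,920
  ₹439,400 × 24% = ₹105,456
  → ₹143,376

Parallel minimum levy:
  Adjusted income: ₹676,400 + ₹83,000 + ₹196,400 + ₹131,200 = ₹1,087,000
  Less exemption ₹28,000 → base ₹1,059,000
  ₹1,059,000 × 10% = ₹105,900

₹143,376 > ₹105,900, so the mainline income levy governs.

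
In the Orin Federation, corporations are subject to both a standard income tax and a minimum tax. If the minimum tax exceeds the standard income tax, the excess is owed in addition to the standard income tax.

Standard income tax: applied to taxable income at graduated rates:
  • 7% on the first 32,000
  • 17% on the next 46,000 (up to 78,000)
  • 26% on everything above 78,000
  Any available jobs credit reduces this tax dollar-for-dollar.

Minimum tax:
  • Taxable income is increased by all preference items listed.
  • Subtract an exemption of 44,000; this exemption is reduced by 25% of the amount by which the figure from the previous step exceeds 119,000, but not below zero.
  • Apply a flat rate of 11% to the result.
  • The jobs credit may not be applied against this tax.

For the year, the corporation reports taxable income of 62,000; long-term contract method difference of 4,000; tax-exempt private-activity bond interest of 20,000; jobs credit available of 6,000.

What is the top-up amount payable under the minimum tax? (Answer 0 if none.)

Standard income tax:
  32,000 × 7% = 2,240
  30,000 × 17% = 5,100
  → 7,340
  Less jobs credit 6,000 → 1,340

Minimum tax:
  Adjusted income: 62,000 + 4,000 + 20,000 = 86,000
  Exemption: 86,000 ≤ 119,000, so full 44,000 applies
  Base: 86,000 − 44,000 = 42,000
  42,000 × 11% = 4,620

Excess of minimum tax over standard income tax: 4,620 − 1,340 = 3,280.

3,280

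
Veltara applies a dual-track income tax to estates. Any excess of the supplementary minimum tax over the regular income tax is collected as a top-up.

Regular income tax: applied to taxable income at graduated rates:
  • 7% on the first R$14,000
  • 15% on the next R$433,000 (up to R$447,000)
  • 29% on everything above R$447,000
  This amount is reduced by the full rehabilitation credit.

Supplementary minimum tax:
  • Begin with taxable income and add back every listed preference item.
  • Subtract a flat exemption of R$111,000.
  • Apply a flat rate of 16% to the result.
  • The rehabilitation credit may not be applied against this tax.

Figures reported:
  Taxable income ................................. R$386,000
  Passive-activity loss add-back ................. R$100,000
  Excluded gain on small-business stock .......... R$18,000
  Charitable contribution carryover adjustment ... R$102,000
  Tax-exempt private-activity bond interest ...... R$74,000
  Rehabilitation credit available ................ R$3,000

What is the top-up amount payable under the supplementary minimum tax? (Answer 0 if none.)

Supplementary minimum tax:
  Adjusted income: R$386,000 + R$100,000 + R$18,000 + R$102,000 + R$74,000 = R$680,000
  Less exemption R$111,000 → base R$569,000
  R$569,000 × 16% = R$91,040

Regular income tax:
  R$14,000 × 7% = R$980
  R$372,000 × 15% = R$55,800
  → R$56,780
  Less rehabilitation credit R$3,000 → R$53,780

Excess of supplementary minimum tax over regular income tax: R$91,040 − R$53,780 = R$37,260.

R$37,260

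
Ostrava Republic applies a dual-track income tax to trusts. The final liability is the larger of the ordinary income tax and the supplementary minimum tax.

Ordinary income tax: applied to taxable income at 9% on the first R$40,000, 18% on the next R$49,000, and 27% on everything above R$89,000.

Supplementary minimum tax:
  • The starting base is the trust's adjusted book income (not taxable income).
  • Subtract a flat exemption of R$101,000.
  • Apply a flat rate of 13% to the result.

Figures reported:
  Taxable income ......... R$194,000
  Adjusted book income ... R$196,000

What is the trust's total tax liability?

R$40,770

Ordinary income tax:
  R$40,000 × 9% = R$3,600
  R$49,000 × 18% = R$8,820
  R$105,000 × 27% = R$28,350
  → R$40,770

Supplementary minimum tax:
  Base (adjusted book income): R$196,000
  Less exemption R$101,000 → base R$95,000
  R$95,000 × 13% = R$12,350

R$40,770 > R$12,350, so the ordinary income tax governs.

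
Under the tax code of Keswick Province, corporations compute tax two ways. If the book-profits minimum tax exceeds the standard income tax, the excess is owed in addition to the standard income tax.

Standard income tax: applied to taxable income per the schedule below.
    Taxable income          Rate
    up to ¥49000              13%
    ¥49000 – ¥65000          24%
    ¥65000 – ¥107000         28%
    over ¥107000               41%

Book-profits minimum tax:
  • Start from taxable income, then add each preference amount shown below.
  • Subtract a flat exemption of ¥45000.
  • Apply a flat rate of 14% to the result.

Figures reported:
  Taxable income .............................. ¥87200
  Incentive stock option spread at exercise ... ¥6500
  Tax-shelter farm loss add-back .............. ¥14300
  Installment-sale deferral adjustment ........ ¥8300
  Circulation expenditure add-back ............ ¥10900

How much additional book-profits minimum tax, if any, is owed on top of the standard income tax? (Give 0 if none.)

¥0

Standard income tax:
  ¥49000 × 13% = ¥6370
  ¥16000 × 24% = ¥3840
  ¥22200 × 28% = ¥6216
  → ¥16426

Book-profits minimum tax:
  Adjusted income: ¥87200 + ¥6500 + ¥14300 + ¥8300 + ¥10900 = ¥127200
  Less exemption ¥45000 → base ¥82200
  ¥82200 × 14% = ¥11508

¥11508 ≤ ¥16426, so no add-on is due.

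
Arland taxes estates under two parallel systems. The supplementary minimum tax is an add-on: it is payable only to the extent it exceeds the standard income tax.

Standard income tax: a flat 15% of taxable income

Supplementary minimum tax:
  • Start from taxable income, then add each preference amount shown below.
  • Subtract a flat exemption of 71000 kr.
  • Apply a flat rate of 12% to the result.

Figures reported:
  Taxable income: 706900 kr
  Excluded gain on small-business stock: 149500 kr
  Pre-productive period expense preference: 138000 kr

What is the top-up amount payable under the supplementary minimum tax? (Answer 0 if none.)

Supplementary minimum tax:
  Adjusted income: 706900 kr + 149500 kr + 138000 kr = 994400 kr
  Less exemption 71000 kr → base 923400 kr
  923400 kr × 12% = 110808 kr

Standard income tax:
  706900 kr × 15% = 106035 kr

Excess of supplementary minimum tax over standard income tax: 110808 kr − 106035 kr = 4773 kr.

4773 kr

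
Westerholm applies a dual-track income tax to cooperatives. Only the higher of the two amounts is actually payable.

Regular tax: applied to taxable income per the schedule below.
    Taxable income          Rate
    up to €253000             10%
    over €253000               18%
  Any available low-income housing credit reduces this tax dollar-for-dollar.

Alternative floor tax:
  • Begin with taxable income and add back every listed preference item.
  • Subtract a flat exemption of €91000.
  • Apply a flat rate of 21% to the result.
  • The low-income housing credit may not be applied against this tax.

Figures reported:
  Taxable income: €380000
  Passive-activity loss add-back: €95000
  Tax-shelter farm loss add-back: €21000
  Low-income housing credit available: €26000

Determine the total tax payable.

€85050

Regular tax:
  €253000 × 10% = €25300
  €127000 × 18% = €22860
  → €48160
  Less low-income housing credit €26000 → €22160

Alternative floor tax:
  Adjusted income: €380000 + €95000 + €21000 = €496000
  Less exemption €91000 → base €405000
  €405000 × 21% = €85050

€85050 > €22160, so the alternative floor tax is the binding amount.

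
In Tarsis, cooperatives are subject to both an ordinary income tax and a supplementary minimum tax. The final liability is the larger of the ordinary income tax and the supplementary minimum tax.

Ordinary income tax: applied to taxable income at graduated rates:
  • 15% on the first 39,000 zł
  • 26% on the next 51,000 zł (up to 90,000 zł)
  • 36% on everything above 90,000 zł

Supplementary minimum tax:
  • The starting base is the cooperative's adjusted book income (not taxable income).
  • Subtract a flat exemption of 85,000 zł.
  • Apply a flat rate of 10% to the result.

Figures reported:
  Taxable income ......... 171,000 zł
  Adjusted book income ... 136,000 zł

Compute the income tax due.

48,270 zł

Ordinary income tax:
  39,000 zł × 15% = 5,850 zł
  51,000 zł × 26% = 13,260 zł
  81,000 zł × 36% = 29,160 zł
  → 48,270 zł

Supplementary minimum tax:
  Base (adjusted book income): 136,000 zł
  Less exemption 85,000 zł → base 51,000 zł
  51,000 zł × 10% = 5,100 zł

48,270 zł > 5,100 zł, so the ordinary income tax governs.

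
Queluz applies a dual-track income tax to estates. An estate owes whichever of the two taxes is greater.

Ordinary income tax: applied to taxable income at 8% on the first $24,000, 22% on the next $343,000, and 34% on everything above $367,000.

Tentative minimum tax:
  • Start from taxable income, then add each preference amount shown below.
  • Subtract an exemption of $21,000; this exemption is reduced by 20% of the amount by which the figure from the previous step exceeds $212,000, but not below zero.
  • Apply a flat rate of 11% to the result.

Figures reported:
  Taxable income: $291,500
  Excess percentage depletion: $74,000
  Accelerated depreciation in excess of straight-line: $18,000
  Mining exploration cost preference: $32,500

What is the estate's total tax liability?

Tentative minimum tax:
  Adjusted income: $291,500 + $74,000 + $18,000 + $32,500 = $416,000
  Exemption: 20% × ($416,000 − $212,000) = $40,800 ≥ $21,000, so the exemption is fully phased out
  Base: $416,000 − $0 = $416,000
  $416,000 × 11% = $45,760

Ordinary income tax:
  $24,000 × 8% = $1,920
  $267,500 × 22% = $58,850
  → $60,770

$60,770 > $45,760, so the ordinary income tax governs.

$60,770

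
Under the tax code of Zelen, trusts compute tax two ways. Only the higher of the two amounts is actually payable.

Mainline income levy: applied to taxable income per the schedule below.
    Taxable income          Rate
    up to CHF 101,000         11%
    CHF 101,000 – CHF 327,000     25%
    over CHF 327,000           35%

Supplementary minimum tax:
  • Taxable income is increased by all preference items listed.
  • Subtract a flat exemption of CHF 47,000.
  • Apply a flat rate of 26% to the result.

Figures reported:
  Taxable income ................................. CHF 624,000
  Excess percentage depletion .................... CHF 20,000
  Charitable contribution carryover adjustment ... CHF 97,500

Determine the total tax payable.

CHF 180,570

Supplementary minimum tax:
  Adjusted income: CHF 624,000 + CHF 20,000 + CHF 97,500 = CHF 741,500
  Less exemption CHF 47,000 → base CHF 694,500
  CHF 694,500 × 26% = CHF 180,570

Mainline income levy:
  CHF 101,000 × 11% = CHF 11,110
  CHF 226,000 × 25% = CHF 56,500
  CHF 297,000 × 35% = CHF 103,950
  → CHF 171,560

CHF 180,570 > CHF 171,560, so the supplementary minimum tax is the binding amount.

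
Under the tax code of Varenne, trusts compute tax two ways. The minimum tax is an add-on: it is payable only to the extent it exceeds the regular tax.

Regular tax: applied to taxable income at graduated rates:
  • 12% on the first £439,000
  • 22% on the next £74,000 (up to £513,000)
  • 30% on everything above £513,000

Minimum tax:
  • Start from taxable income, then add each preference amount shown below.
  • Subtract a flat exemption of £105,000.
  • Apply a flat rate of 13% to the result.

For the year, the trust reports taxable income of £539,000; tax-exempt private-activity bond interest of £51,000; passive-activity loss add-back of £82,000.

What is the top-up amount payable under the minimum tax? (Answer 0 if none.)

Regular tax:
  £439,000 × 12% = £52,680
  £74,000 × 22% = £16,280
  £26,000 × 30% = £7,800
  → £76,760

Minimum tax:
  Adjusted income: £539,000 + £51,000 + £82,000 = £672,000
  Less exemption £105,000 → base £567,000
  £567,000 × 13% = £73,710

£73,710 ≤ £76,760, so no add-on is due.

£0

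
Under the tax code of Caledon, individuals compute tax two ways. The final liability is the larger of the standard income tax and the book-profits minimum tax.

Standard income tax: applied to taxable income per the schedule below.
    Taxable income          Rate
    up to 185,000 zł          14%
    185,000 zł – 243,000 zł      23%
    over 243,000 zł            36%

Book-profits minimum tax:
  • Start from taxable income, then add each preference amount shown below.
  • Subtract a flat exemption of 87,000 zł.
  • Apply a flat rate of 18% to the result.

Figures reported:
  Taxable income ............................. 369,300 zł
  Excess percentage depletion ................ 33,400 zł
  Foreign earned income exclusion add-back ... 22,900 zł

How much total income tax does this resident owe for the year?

Standard income tax:
  185,000 zł × 14% = 25,900 zł
  58,000 zł × 23% = 13,340 zł
  126,300 zł × 36% = 45,468 zł
  → 84,708 zł

Book-profits minimum tax:
  Adjusted income: 369,300 zł + 33,400 zł + 22,900 zł = 425,600 zł
  Less exemption 87,000 zł → base 338,600 zł
  338,600 zł × 18% = 60,948 zł

84,708 zł > 60,948 zł, so the standard income tax governs.

84,708 zł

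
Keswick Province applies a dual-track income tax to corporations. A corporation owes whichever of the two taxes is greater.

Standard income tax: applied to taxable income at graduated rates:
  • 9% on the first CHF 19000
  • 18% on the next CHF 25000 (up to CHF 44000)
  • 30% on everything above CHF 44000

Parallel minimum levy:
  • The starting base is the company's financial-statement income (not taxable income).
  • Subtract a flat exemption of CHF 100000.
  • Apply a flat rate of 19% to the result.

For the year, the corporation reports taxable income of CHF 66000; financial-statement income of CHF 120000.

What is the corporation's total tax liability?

Standard income tax:
  CHF 19000 × 9% = CHF 1710
  CHF 25000 × 18% = CHF 4500
  CHF 22000 × 30% = CHF 6600
  → CHF 12810

Parallel minimum levy:
  Base (financial-statement income): CHF 120000
  Less exemption CHF 100000 → base CHF 20000
  CHF 20000 × 19% = CHF 3800

CHF 12810 > CHF 3800, so the standard income tax governs.

CHF 12810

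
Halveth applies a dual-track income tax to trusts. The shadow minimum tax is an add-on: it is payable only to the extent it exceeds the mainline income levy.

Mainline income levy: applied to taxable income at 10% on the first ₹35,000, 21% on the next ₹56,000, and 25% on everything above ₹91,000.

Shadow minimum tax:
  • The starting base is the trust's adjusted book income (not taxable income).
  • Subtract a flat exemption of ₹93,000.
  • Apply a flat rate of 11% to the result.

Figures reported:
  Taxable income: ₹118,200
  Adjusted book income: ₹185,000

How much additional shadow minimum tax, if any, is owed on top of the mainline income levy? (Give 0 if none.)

Mainline income levy:
  ₹35,000 × 10% = ₹3,500
  ₹56,000 × 21% = ₹11,760
  ₹27,200 × 25% = ₹6,800
  → ₹22,060

Shadow minimum tax:
  Base (adjusted book income): ₹185,000
  Less exemption ₹93,000 → base ₹92,000
  ₹92,000 × 11% = ₹10,120

₹10,120 ≤ ₹22,060, so no add-on is due.

₹0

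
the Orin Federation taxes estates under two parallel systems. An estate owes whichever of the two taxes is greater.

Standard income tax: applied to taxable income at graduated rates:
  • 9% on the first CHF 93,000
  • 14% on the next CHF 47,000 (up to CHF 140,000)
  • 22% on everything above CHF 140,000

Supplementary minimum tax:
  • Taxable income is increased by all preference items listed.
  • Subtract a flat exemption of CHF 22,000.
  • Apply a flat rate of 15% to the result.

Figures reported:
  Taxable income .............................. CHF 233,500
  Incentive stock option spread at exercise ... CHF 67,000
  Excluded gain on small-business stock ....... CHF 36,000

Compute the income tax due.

CHF 47,175

Standard income tax:
  CHF 93,000 × 9% = CHF 8,370
  CHF 47,000 × 14% = CHF 6,580
  CHF 93,500 × 22% = CHF 20,570
  → CHF 35,520

Supplementary minimum tax:
  Adjusted income: CHF 233,500 + CHF 67,000 + CHF 36,000 = CHF 336,500
  Less exemption CHF 22,000 → base CHF 314,500
  CHF 314,500 × 15% = CHF 47,175

CHF 47,175 > CHF 35,520, so the supplementary minimum tax is the binding amount.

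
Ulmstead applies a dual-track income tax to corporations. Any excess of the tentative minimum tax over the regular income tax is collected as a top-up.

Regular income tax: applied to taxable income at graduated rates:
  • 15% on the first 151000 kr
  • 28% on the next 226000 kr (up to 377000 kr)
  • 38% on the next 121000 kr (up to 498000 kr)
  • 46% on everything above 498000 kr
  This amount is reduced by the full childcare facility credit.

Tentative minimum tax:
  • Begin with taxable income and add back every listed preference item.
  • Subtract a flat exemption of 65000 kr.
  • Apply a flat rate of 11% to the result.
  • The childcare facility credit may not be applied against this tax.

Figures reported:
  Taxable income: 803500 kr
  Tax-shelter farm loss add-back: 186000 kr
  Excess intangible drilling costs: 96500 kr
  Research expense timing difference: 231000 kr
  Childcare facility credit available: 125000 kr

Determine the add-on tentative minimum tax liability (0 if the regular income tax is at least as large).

0 kr

Tentative minimum tax:
  Adjusted income: 803500 kr + 186000 kr + 96500 kr + 231000 kr = 1317000 kr
  Less exemption 65000 kr → base 1252000 kr
  1252000 kr × 11% = 137720 kr

Regular income tax:
  151000 kr × 15% = 22650 kr
  226000 kr × 28% = 63280 kr
  121000 kr × 38% = 45980 kr
  305500 kr × 46% = 140530 kr
  → 272440 kr
  Less childcare facility credit 125000 kr → 147440 kr

137720 kr ≤ 147440 kr, so no add-on is due.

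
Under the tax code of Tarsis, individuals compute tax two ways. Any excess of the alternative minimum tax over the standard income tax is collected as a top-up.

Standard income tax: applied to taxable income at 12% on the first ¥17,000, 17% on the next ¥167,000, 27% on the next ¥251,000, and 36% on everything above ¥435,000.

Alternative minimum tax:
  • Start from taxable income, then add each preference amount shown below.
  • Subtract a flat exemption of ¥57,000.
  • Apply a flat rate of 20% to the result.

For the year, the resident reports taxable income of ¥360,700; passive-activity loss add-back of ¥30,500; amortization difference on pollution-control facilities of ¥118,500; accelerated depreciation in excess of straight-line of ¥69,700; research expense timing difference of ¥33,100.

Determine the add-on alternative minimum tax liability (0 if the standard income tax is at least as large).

¥32,961

Standard income tax:
  ¥17,000 × 12% = ¥2,040
  ¥167,000 × 17% = ¥28,390
  ¥176,700 × 27% = ¥47,709
  → ¥78,139

Alternative minimum tax:
  Adjusted income: ¥360,700 + ¥30,500 + ¥118,500 + ¥69,700 + ¥33,100 = ¥612,500
  Less exemption ¥57,000 → base ¥555,500
  ¥555,500 × 20% = ¥111,100

Excess of alternative minimum tax over standard income tax: ¥111,100 − ¥78,139 = ¥32,961.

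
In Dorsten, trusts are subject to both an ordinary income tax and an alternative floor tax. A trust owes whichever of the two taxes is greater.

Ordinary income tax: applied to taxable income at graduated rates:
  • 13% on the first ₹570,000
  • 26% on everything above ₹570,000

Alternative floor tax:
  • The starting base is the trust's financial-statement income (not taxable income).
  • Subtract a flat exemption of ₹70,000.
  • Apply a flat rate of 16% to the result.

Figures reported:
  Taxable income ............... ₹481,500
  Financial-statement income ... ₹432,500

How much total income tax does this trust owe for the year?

Ordinary income tax:
  ₹481,500 × 13% = ₹62,595

Alternative floor tax:
  Base (financial-statement income): ₹432,500
  Less exemption ₹70,000 → base ₹362,500
  ₹362,500 × 16% = ₹58,000

₹62,595 > ₹58,000, so the ordinary income tax governs.

₹62,595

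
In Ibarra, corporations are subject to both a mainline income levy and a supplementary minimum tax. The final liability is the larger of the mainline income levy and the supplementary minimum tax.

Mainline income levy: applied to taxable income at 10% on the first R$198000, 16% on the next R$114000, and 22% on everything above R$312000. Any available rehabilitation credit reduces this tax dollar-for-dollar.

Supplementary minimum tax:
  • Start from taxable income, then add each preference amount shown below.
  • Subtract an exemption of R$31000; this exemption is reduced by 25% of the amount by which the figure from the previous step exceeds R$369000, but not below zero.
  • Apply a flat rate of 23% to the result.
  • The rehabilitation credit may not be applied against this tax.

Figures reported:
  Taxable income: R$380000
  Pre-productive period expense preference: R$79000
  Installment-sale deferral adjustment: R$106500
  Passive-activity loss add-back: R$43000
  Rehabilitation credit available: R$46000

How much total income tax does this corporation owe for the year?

Supplementary minimum tax:
  Adjusted income: R$380000 + R$79000 + R$106500 + R$43000 = R$608500
  Exemption: 25% × (R$608500 − R$369000) = R$59875 ≥ R$31000, so the exemption is fully phased out
  Base: R$608500 − R$0 = R$608500
  R$608500 × 23% = R$139955

Mainline income levy:
  R$198000 × 10% = R$19800
  R$114000 × 16% = R$18240
  R$68000 × 22% = R$14960
  → R$53000
  Less rehabilitation credit R$46000 → R$7000

R$139955 > R$7000, so the supplementary minimum tax is the binding amount.

R$139955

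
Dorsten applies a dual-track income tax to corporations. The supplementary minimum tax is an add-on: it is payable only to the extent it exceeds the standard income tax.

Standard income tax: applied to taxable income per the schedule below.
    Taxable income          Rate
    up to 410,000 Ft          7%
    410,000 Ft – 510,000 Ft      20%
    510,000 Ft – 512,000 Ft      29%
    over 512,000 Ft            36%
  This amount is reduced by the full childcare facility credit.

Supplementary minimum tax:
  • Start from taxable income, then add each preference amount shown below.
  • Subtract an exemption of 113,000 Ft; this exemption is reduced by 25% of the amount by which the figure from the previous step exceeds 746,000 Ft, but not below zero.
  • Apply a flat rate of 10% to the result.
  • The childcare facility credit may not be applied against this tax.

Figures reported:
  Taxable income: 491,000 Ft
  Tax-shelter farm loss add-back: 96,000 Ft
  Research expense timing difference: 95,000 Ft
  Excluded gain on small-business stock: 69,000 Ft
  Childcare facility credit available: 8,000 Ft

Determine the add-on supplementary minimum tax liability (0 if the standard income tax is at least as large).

27,025 Ft

Standard income tax:
  410,000 Ft × 7% = 28,700 Ft
  81,000 Ft × 20% = 16,200 Ft
  → 44,900 Ft
  Less childcare facility credit 8,000 Ft → 36,900 Ft

Supplementary minimum tax:
  Adjusted income: 491,000 Ft + 96,000 Ft + 95,000 Ft + 69,000 Ft = 751,000 Ft
  Exemption: 113,000 Ft − 25% × (751,000 Ft − 746,000 Ft) = 113,000 Ft − 1,250 Ft = 111,750 Ft
  Base: 751,000 Ft − 111,750 Ft = 639,250 Ft
  639,250 Ft × 10% = 63,925 Ft

Excess of supplementary minimum tax over standard income tax: 63,925 Ft − 36,900 Ft = 27,025 Ft.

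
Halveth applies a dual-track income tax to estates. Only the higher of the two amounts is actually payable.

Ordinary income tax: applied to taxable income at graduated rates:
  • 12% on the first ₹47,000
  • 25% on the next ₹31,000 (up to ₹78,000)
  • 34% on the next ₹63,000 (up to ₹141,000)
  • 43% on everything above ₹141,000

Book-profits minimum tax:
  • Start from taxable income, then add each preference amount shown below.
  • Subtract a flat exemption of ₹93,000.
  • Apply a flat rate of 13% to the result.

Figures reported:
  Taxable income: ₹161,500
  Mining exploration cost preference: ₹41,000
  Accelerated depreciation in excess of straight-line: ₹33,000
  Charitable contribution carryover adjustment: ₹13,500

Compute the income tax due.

₹43,625

Book-profits minimum tax:
  Adjusted income: ₹161,500 + ₹41,000 + ₹33,000 + ₹13,500 = ₹249,000
  Less exemption ₹93,000 → base ₹156,000
  ₹156,000 × 13% = ₹20,280

Ordinary income tax:
  ₹47,000 × 12% = ₹5,640
  ₹31,000 × 25% = ₹7,750
  ₹63,000 × 34% = ₹21,420
  ₹20,500 × 43% = ₹8,815
  → ₹43,625

₹43,625 > ₹20,280, so the ordinary income tax governs.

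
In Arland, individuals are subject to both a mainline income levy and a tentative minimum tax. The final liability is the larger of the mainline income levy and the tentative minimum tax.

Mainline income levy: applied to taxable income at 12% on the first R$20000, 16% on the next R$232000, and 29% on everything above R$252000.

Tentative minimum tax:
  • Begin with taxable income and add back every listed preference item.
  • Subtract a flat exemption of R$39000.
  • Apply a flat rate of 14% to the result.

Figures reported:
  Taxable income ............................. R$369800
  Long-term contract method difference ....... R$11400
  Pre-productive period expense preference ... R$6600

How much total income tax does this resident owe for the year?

Tentative minimum tax:
  Adjusted income: R$369800 + R$11400 + R$6600 = R$387800
  Less exemption R$39000 → base R$348800
  R$348800 × 14% = R$48832

Mainline income levy:
  R$20000 × 12% = R$2400
  R$232000 × 16% = R$37120
  R$117800 × 29% = R$34162
  → R$73682

R$73682 > R$48832, so the mainline income levy governs.

R$73682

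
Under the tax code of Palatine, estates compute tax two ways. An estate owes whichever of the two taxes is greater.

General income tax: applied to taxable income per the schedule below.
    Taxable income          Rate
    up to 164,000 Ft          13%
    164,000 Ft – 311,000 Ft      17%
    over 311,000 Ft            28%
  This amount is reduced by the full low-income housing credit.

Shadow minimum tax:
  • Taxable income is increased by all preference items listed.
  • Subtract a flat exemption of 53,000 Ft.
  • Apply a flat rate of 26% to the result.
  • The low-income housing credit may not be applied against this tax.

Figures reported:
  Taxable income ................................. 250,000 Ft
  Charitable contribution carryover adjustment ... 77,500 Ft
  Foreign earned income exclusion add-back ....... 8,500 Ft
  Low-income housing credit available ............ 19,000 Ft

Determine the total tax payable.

73,580 Ft

General income tax:
  164,000 Ft × 13% = 21,320 Ft
  86,000 Ft × 17% = 14,620 Ft
  → 35,940 Ft
  Less low-income housing credit 19,000 Ft → 16,940 Ft

Shadow minimum tax:
  Adjusted income: 250,000 Ft + 77,500 Ft + 8,500 Ft = 336,000 Ft
  Less exemption 53,000 Ft → base 283,000 Ft
  283,000 Ft × 26% = 73,580 Ft

73,580 Ft > 16,940 Ft, so the shadow minimum tax is the binding amount.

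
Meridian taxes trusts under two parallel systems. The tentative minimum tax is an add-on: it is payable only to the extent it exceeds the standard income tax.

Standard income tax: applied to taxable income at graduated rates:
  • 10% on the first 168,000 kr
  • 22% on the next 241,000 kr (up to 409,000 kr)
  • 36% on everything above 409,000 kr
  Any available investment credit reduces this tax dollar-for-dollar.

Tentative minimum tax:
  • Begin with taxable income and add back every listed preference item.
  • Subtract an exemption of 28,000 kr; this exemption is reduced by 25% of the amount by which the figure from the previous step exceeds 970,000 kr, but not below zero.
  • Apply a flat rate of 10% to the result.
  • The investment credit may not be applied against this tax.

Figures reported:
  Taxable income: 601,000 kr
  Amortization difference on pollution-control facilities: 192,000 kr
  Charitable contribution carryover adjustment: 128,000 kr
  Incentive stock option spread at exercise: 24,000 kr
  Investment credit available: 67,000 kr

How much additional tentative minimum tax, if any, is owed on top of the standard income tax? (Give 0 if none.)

19,760 kr

Tentative minimum tax:
  Adjusted income: 601,000 kr + 192,000 kr + 128,000 kr + 24,000 kr = 945,000 kr
  Exemption: 945,000 kr ≤ 970,000 kr, so full 28,000 kr applies
  Base: 945,000 kr − 28,000 kr = 917,000 kr
  917,000 kr × 10% = 91,700 kr

Standard income tax:
  168,000 kr × 10% = 16,800 kr
  241,000 kr × 22% = 53,020 kr
  192,000 kr × 36% = 69,120 kr
  → 138,940 kr
  Less investment credit 67,000 kr → 71,940 kr

Excess of tentative minimum tax over standard income tax: 91,700 kr − 71,940 kr = 19,760 kr.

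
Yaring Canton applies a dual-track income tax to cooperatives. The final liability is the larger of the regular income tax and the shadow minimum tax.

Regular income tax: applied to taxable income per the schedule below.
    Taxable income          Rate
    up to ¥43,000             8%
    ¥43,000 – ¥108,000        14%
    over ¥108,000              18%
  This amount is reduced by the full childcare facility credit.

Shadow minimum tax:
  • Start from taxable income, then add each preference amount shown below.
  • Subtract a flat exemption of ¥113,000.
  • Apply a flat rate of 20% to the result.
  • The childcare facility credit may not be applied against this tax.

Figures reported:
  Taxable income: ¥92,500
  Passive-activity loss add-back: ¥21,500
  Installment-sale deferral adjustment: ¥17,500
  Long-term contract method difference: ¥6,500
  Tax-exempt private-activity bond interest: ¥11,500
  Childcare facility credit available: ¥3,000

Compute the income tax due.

Regular income tax:
  ¥43,000 × 8% = ¥3,440
  ¥49,500 × 14% = ¥6,930
  → ¥10,370
  Less childcare facility credit ¥3,000 → ¥7,370

Shadow minimum tax:
  Adjusted income: ¥92,500 + ¥21,500 + ¥17,500 + ¥6,500 + ¥11,500 = ¥149,500
  Less exemption ¥113,000 → base ¥36,500
  ¥36,500 × 20% = ¥7,300

¥7,370 > ¥7,300, so the regular income tax governs.

¥7,370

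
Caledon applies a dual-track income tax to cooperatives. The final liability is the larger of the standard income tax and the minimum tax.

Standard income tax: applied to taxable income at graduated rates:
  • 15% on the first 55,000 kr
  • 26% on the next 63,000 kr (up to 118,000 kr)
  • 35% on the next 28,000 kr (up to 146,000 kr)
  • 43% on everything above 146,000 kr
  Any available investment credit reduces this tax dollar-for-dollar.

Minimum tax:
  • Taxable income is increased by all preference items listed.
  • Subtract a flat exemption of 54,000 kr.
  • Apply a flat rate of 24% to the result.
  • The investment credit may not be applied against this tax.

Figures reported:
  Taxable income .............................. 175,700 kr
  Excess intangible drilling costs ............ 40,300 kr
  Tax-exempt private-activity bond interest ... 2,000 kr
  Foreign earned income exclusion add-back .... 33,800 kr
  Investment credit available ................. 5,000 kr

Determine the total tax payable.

Minimum tax:
  Adjusted income: 175,700 kr + 40,300 kr + 2,000 kr + 33,800 kr = 251,800 kr
  Less exemption 54,000 kr → base 197,800 kr
  197,800 kr × 24% = 47,472 kr

Standard income tax:
  55,000 kr × 15% = 8,250 kr
  63,000 kr × 26% = 16,380 kr
  28,000 kr × 35% = 9,800 kr
  29,700 kr × 43% = 12,771 kr
  → 47,201 kr
  Less investment credit 5,000 kr → 42,201 kr

47,472 kr > 42,201 kr, so the minimum tax is the binding amount.

47,472 kr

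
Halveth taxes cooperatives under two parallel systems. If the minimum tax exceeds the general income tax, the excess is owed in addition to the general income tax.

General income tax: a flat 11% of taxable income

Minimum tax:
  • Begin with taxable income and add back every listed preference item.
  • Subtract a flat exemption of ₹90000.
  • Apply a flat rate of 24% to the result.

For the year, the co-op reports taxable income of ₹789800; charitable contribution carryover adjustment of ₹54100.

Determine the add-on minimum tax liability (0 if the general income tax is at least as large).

Minimum tax:
  Adjusted income: ₹789800 + ₹54100 = ₹843900
  Less exemption ₹90000 → base ₹753900
  ₹753900 × 24% = ₹180936

General income tax:
  ₹789800 × 11% = ₹86878

Excess of minimum tax over general income tax: ₹180936 − ₹86878 = ₹94058.

₹94058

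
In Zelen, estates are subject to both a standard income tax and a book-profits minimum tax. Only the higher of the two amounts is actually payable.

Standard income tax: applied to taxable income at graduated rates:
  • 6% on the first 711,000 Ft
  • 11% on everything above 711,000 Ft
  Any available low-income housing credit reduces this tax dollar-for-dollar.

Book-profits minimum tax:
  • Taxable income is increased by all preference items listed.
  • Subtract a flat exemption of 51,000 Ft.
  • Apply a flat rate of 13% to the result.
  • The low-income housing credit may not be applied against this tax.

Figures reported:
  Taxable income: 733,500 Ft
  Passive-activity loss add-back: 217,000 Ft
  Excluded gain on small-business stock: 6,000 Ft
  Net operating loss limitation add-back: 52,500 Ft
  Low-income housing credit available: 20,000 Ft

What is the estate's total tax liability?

124,540 Ft

Book-profits minimum tax:
  Adjusted income: 733,500 Ft + 217,000 Ft + 6,000 Ft + 52,500 Ft = 1,009,000 Ft
  Less exemption 51,000 Ft → base 958,000 Ft
  958,000 Ft × 13% = 124,540 Ft

Standard income tax:
  711,000 Ft × 6% = 42,660 Ft
  22,500 Ft × 11% = 2,475 Ft
  → 45,135 Ft
  Less low-income housing credit 20,000 Ft → 25,135 Ft

124,540 Ft > 25,135 Ft, so the book-profits minimum tax is the binding amount.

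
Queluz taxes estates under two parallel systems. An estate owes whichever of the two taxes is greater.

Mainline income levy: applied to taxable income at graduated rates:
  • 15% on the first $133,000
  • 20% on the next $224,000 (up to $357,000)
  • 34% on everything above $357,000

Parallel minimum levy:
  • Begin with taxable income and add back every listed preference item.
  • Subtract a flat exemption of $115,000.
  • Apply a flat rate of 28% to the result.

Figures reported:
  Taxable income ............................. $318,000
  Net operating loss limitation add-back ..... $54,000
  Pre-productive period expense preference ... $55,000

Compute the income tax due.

Parallel minimum levy:
  Adjusted income: $318,000 + $54,000 + $55,000 = $427,000
  Less exemption $115,000 → base $312,000
  $312,000 × 28% = $87,360

Mainline income levy:
  $133,000 × 15% = $19,950
  $185,000 × 20% = $37,000
  → $56,950

$87,360 > $56,950, so the parallel minimum levy is the binding amount.

$87,360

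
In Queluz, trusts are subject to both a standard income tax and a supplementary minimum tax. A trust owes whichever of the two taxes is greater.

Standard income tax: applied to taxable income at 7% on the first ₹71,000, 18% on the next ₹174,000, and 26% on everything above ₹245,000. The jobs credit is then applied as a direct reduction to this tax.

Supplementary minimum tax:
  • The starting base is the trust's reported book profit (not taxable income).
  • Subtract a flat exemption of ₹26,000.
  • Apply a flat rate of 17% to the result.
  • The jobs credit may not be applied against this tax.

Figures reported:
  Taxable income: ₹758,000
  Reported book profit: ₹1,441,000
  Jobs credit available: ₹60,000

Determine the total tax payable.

Supplementary minimum tax:
  Base (reported book profit): ₹1,441,000
  Less exemption ₹26,000 → base ₹1,415,000
  ₹1,415,000 × 17% = ₹240,550

Standard income tax:
  ₹71,000 × 7% = ₹4,970
  ₹174,000 × 18% = ₹31,320
  ₹513,000 × 26% = ₹133,380
  → ₹169,670
  Less jobs credit ₹60,000 → ₹109,670

₹240,550 > ₹109,670, so the supplementary minimum tax is the binding amount.

₹240,550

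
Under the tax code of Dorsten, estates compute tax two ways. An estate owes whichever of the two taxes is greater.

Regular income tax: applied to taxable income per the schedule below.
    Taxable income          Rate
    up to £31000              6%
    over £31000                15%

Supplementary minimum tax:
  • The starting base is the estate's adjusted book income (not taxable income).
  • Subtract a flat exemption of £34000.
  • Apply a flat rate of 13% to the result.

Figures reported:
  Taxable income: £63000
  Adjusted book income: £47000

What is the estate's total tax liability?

£6660

Supplementary minimum tax:
  Base (adjusted book income): £47000
  Less exemption £34000 → base £13000
  £13000 × 13% = £1690

Regular income tax:
  £31000 × 6% = £1860
  £32000 × 15% = £4800
  → £6660

£6660 > £1690, so the regular income tax governs.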